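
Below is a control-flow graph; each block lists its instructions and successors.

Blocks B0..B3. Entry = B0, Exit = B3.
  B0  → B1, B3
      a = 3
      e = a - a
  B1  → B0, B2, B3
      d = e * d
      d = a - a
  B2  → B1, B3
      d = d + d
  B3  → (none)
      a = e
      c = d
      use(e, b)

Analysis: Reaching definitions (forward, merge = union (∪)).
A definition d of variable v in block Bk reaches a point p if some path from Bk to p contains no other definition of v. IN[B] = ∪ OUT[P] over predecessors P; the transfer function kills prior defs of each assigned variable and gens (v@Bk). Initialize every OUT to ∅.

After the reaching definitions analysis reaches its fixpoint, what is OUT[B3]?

Answer: {a@B3, c@B3, d@B1, d@B2, e@B0}

Working:
Per-block solution:
  B0:  IN={a@B0, d@B1, e@B0}  OUT={a@B0, d@B1, e@B0}
  B1:  IN={a@B0, d@B1, d@B2, e@B0}  OUT={a@B0, d@B1, e@B0}
  B2:  IN={a@B0, d@B1, e@B0}  OUT={a@B0, d@B2, e@B0}
  B3:  IN={a@B0, d@B1, d@B2, e@B0}  OUT={a@B3, c@B3, d@B1, d@B2, e@B0}

Merge at B3: IN[B3] = OUT[B0] ⊔ OUT[B1] ⊔ OUT[B2] = {a@B0, d@B1, d@B2, e@B0}
Applying B3's transfer function to that IN value gives OUT[B3] (row B3 above).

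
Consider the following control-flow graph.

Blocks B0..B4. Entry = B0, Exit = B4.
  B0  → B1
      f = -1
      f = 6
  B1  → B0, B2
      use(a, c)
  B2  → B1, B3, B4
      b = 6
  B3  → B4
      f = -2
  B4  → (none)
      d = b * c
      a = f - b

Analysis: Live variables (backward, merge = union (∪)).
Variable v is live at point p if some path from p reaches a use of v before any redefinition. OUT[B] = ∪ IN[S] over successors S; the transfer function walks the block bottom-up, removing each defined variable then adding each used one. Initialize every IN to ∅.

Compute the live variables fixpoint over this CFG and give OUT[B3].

Converged values:
  B0:   IN={a, c}   OUT={a, c, f}
  B1:   IN={a, c, f}   OUT={a, c, f}
  B2:   IN={a, c, f}   OUT={a, b, c, f}
  B3:   IN={b, c}   OUT={b, c, f}
  B4:   IN={b, c, f}   OUT={}

Merge at B3: OUT[B3] = IN[B4] = {b, c, f}

Answer: {b, c, f}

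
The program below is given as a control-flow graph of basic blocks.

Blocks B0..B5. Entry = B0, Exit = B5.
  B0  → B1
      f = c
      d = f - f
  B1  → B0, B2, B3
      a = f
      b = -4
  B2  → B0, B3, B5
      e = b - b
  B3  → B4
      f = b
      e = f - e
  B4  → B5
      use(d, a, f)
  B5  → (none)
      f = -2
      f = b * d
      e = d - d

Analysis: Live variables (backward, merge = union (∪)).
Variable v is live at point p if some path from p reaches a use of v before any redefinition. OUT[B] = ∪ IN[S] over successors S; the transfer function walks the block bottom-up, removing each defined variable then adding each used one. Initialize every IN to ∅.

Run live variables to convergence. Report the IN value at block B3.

Answer: {a, b, d, e}

Working:
Fixpoint table:
  B0:   IN={c, e}   OUT={c, d, e, f}
  B1:   IN={c, d, e, f}   OUT={a, b, c, d, e}
  B2:   IN={a, b, c, d}   OUT={a, b, c, d, e}
  B3:   IN={a, b, d, e}   OUT={a, b, d, f}
  B4:   IN={a, b, d, f}   OUT={b, d}
  B5:   IN={b, d}   OUT={}

Merge at B3: OUT[B3] = IN[B4] = {a, b, d, f}
Applying B3's transfer function to that OUT value gives IN[B3] (row B3 above).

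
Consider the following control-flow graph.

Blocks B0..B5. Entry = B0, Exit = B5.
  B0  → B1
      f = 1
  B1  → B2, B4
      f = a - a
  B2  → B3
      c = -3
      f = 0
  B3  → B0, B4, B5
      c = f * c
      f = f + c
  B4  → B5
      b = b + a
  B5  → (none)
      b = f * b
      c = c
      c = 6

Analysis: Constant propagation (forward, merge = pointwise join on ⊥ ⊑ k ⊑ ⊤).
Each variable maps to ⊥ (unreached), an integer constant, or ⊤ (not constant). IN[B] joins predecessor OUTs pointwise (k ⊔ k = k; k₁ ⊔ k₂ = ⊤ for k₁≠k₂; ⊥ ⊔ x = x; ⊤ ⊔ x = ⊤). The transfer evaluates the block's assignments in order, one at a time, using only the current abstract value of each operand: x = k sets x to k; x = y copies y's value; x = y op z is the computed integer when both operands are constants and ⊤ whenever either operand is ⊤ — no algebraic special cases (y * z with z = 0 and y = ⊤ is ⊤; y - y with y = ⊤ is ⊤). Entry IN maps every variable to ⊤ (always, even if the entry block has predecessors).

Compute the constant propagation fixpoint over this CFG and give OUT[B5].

Answer: {a: ⊤, b: ⊤, c: 6, d: ⊤, e: ⊤, f: ⊤}

Derivation:
Fixpoint table:
  B0:   IN=(all ⊤)   OUT={f:1; rest ⊤}
  B1:   IN={f:1; rest ⊤}   OUT=(all ⊤)
  B2:   IN=(all ⊤)   OUT={c:-3, f:0; rest ⊤}
  B3:   IN={c:-3, f:0; rest ⊤}   OUT={c:0, f:0; rest ⊤}
  B4:   IN=(all ⊤)   OUT=(all ⊤)
  B5:   IN=(all ⊤)   OUT={c:6; rest ⊤}

Merge at B5: IN[B5] = OUT[B3] ⊔ OUT[B4] = {a: ⊤, b: ⊤, c: ⊤, d: ⊤, e: ⊤, f: ⊤}
Applying B5's transfer function to that IN value gives OUT[B5] (row B5 above).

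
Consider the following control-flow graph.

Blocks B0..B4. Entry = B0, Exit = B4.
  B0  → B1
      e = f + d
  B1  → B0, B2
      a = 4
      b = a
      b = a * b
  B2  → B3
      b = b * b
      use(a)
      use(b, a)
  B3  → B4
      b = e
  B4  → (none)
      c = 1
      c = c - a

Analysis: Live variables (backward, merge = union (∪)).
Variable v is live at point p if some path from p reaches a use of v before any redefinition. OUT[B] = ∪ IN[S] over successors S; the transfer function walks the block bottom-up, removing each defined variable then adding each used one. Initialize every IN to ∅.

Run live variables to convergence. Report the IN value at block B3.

Per-block solution:
  B0:   IN={d, f}   OUT={d, e, f}
  B1:   IN={d, e, f}   OUT={a, b, d, e, f}
  B2:   IN={a, b, e}   OUT={a, e}
  B3:   IN={a, e}   OUT={a}
  B4:   IN={a}   OUT={}

Merge at B3: OUT[B3] = IN[B4] = {a}
Applying B3's transfer function to that OUT value gives IN[B3] (row B3 above).

Answer: {a, e}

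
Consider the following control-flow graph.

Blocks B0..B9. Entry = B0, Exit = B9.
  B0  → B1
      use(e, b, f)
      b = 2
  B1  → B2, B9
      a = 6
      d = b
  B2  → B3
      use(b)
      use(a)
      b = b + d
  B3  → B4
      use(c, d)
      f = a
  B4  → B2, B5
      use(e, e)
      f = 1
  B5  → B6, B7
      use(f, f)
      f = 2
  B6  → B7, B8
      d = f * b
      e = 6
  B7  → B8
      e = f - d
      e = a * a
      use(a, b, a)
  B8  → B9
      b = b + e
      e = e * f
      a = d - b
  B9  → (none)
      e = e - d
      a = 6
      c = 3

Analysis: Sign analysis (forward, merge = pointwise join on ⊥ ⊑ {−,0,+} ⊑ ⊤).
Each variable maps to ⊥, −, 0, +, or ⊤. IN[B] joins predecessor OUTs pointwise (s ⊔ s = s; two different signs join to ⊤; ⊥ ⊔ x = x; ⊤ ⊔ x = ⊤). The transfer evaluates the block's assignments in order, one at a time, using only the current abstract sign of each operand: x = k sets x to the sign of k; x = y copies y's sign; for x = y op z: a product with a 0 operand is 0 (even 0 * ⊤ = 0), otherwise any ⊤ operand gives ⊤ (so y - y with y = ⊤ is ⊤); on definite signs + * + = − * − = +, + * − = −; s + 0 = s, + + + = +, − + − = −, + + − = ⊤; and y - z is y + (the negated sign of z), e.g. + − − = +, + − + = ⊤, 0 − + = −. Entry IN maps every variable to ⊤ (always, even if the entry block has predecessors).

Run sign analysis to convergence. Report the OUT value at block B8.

Per-block solution:
  B0: | IN=(all ⊤) | OUT={b:+; rest ⊤}
  B1: | IN={b:+; rest ⊤} | OUT={a:+, b:+, d:+; rest ⊤}
  B2: | IN={a:+, b:+, d:+; rest ⊤} | OUT={a:+, b:+, d:+; rest ⊤}
  B3: | IN={a:+, b:+, d:+; rest ⊤} | OUT={a:+, b:+, d:+, f:+; rest ⊤}
  B4: | IN={a:+, b:+, d:+, f:+; rest ⊤} | OUT={a:+, b:+, d:+, f:+; rest ⊤}
  B5: | IN={a:+, b:+, d:+, f:+; rest ⊤} | OUT={a:+, b:+, d:+, f:+; rest ⊤}
  B6: | IN={a:+, b:+, d:+, f:+; rest ⊤} | OUT={a:+, b:+, d:+, e:+, f:+; rest ⊤}
  B7: | IN={a:+, b:+, d:+, f:+; rest ⊤} | OUT={a:+, b:+, d:+, e:+, f:+; rest ⊤}
  B8: | IN={a:+, b:+, d:+, e:+, f:+; rest ⊤} | OUT={b:+, d:+, e:+, f:+; rest ⊤}
  B9: | IN={b:+, d:+; rest ⊤} | OUT={a:+, b:+, c:+, d:+; rest ⊤}

Merge at B8: IN[B8] = OUT[B6] ⊔ OUT[B7] = {a: +, b: +, c: ⊤, d: +, e: +, f: +}
Applying B8's transfer function to that IN value gives OUT[B8] (row B8 above).

Answer: {a: ⊤, b: +, c: ⊤, d: +, e: +, f: +}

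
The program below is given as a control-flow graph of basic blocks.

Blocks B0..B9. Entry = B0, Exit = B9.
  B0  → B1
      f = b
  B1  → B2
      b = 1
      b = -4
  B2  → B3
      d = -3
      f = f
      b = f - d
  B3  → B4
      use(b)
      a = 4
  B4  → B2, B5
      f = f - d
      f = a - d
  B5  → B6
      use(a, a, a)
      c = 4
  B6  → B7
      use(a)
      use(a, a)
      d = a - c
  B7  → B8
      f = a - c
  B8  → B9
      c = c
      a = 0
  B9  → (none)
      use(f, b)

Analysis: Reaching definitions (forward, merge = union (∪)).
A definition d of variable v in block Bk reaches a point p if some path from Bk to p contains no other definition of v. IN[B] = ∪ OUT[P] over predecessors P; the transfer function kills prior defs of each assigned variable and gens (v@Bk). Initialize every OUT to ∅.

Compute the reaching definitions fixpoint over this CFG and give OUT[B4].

Per-block solution:
  B0:   IN={}   OUT={f@B0}
  B1:   IN={f@B0}   OUT={b@B1, f@B0}
  B2:   IN={a@B3, b@B1, b@B2, d@B2, f@B0, f@B4}   OUT={a@B3, b@B2, d@B2, f@B2}
  B3:   IN={a@B3, b@B2, d@B2, f@B2}   OUT={a@B3, b@B2, d@B2, f@B2}
  B4:   IN={a@B3, b@B2, d@B2, f@B2}   OUT={a@B3, b@B2, d@B2, f@B4}
  B5:   IN={a@B3, b@B2, d@B2, f@B4}   OUT={a@B3, b@B2, c@B5, d@B2, f@B4}
  B6:   IN={a@B3, b@B2, c@B5, d@B2, f@B4}   OUT={a@B3, b@B2, c@B5, d@B6, f@B4}
  B7:   IN={a@B3, b@B2, c@B5, d@B6, f@B4}   OUT={a@B3, b@B2, c@B5, d@B6, f@B7}
  B8:   IN={a@B3, b@B2, c@B5, d@B6, f@B7}   OUT={a@B8, b@B2, c@B8, d@B6, f@B7}
  B9:   IN={a@B8, b@B2, c@B8, d@B6, f@B7}   OUT={a@B8, b@B2, c@B8, d@B6, f@B7}

Merge at B4: IN[B4] = OUT[B3] = {a@B3, b@B2, d@B2, f@B2}
Applying B4's transfer function to that IN value gives OUT[B4] (row B4 above).

Answer: {a@B3, b@B2, d@B2, f@B4}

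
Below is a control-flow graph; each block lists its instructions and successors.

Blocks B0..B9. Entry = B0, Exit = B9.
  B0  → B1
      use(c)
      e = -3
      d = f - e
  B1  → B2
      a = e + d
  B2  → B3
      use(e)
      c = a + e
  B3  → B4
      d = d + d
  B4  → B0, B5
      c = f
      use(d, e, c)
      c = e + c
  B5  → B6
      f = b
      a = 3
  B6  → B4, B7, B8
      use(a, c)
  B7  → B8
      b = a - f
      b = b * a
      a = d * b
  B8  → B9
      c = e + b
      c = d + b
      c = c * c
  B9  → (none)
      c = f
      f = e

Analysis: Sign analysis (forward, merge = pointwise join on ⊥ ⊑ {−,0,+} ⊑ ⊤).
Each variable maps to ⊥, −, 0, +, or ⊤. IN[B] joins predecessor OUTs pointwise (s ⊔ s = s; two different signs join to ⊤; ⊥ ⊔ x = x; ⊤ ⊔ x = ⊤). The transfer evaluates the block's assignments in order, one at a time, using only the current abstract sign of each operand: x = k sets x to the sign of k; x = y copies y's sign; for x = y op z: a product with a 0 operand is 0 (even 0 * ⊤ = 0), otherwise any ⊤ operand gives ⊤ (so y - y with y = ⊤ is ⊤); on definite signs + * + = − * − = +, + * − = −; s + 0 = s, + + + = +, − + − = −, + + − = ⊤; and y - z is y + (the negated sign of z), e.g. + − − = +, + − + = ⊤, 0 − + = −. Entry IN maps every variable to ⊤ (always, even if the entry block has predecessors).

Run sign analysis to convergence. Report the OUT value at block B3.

Per-block solution:
  B0:  IN=(all ⊤)  OUT={e:-; rest ⊤}
  B1:  IN={e:-; rest ⊤}  OUT={e:-; rest ⊤}
  B2:  IN={e:-; rest ⊤}  OUT={e:-; rest ⊤}
  B3:  IN={e:-; rest ⊤}  OUT={e:-; rest ⊤}
  B4:  IN={e:-; rest ⊤}  OUT={e:-; rest ⊤}
  B5:  IN={e:-; rest ⊤}  OUT={a:+, e:-; rest ⊤}
  B6:  IN={a:+, e:-; rest ⊤}  OUT={a:+, e:-; rest ⊤}
  B7:  IN={a:+, e:-; rest ⊤}  OUT={e:-; rest ⊤}
  B8:  IN={e:-; rest ⊤}  OUT={e:-; rest ⊤}
  B9:  IN={e:-; rest ⊤}  OUT={e:-, f:-; rest ⊤}

Merge at B3: IN[B3] = OUT[B2] = {a: ⊤, b: ⊤, c: ⊤, d: ⊤, e: -, f: ⊤}
Applying B3's transfer function to that IN value gives OUT[B3] (row B3 above).

Answer: {a: ⊤, b: ⊤, c: ⊤, d: ⊤, e: -, f: ⊤}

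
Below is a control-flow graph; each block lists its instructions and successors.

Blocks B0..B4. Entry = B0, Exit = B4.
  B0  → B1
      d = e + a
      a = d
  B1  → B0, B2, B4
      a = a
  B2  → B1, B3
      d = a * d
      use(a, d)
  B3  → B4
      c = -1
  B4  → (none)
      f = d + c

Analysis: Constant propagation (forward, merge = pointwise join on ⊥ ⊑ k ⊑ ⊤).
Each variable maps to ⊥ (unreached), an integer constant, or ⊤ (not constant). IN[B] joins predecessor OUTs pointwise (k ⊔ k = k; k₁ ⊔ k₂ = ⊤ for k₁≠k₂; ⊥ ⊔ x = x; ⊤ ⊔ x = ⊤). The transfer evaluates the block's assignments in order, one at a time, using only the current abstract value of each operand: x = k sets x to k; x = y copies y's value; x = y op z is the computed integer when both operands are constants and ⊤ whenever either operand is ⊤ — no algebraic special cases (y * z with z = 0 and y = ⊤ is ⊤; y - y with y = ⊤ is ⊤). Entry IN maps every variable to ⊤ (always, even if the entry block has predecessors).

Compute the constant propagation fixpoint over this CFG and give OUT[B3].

Answer: {a: ⊤, b: ⊤, c: -1, d: ⊤, e: ⊤, f: ⊤}

Working:
Per-block solution:
  B0:   IN=(all ⊤)   OUT=(all ⊤)
  B1:   IN=(all ⊤)   OUT=(all ⊤)
  B2:   IN=(all ⊤)   OUT=(all ⊤)
  B3:   IN=(all ⊤)   OUT={c:-1; rest ⊤}
  B4:   IN=(all ⊤)   OUT=(all ⊤)

Merge at B3: IN[B3] = OUT[B2] = {a: ⊤, b: ⊤, c: ⊤, d: ⊤, e: ⊤, f: ⊤}
Applying B3's transfer function to that IN value gives OUT[B3] (row B3 above).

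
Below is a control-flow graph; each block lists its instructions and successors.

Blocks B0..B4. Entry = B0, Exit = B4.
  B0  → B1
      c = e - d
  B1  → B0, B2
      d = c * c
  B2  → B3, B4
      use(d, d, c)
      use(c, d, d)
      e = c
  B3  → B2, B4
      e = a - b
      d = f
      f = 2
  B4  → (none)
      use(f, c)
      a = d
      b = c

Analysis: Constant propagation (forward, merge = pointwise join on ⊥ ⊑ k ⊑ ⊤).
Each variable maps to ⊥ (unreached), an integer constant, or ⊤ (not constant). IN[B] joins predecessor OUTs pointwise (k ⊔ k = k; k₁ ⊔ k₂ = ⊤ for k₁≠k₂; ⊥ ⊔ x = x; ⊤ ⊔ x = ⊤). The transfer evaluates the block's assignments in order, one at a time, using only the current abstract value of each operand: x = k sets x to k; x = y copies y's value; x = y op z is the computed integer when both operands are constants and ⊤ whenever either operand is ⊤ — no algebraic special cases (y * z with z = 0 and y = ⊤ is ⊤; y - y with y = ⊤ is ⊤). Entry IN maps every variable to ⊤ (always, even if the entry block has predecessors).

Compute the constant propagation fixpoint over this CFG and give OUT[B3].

Answer: {a: ⊤, b: ⊤, c: ⊤, d: ⊤, e: ⊤, f: 2}

Trace:
Per-block solution:
  B0: | IN=(all ⊤) | OUT=(all ⊤)
  B1: | IN=(all ⊤) | OUT=(all ⊤)
  B2: | IN=(all ⊤) | OUT=(all ⊤)
  B3: | IN=(all ⊤) | OUT={f:2; rest ⊤}
  B4: | IN=(all ⊤) | OUT=(all ⊤)

Merge at B3: IN[B3] = OUT[B2] = {a: ⊤, b: ⊤, c: ⊤, d: ⊤, e: ⊤, f: ⊤}
Applying B3's transfer function to that IN value gives OUT[B3] (row B3 above).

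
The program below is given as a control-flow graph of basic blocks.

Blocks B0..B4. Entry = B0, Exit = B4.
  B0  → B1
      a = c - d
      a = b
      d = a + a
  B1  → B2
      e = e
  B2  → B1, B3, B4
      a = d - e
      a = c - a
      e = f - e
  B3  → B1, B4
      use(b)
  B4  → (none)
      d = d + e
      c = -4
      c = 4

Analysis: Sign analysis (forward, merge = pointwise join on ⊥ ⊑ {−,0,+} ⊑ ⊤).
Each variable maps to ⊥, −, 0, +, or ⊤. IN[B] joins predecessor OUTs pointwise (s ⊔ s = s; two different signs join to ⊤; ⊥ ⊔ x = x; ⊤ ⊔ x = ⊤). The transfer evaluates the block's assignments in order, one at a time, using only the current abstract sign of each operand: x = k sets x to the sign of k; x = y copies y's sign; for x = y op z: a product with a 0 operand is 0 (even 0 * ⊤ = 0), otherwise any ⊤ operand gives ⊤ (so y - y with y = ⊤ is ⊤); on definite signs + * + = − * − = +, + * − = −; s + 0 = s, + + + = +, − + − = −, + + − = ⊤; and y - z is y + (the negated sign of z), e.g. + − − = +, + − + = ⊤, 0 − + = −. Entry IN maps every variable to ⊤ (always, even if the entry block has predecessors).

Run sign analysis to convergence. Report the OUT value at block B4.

Answer: {a: ⊤, b: ⊤, c: +, d: ⊤, e: ⊤, f: ⊤}

Derivation:
Per-block solution:
  B0: | IN=(all ⊤) | OUT=(all ⊤)
  B1: | IN=(all ⊤) | OUT=(all ⊤)
  B2: | IN=(all ⊤) | OUT=(all ⊤)
  B3: | IN=(all ⊤) | OUT=(all ⊤)
  B4: | IN=(all ⊤) | OUT={c:+; rest ⊤}

Merge at B4: IN[B4] = OUT[B2] ⊔ OUT[B3] = {a: ⊤, b: ⊤, c: ⊤, d: ⊤, e: ⊤, f: ⊤}
Applying B4's transfer function to that IN value gives OUT[B4] (row B4 above).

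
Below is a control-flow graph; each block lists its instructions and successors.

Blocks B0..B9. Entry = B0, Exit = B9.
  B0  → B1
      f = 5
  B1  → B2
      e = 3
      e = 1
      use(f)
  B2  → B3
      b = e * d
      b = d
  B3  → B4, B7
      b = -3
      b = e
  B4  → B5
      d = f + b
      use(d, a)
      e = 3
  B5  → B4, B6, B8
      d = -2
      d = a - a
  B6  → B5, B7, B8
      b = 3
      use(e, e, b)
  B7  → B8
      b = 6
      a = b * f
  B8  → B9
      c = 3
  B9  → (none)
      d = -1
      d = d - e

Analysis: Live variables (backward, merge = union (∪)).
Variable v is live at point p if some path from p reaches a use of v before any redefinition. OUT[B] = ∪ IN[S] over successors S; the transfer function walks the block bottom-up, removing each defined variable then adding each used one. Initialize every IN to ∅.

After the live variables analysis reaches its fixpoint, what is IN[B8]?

Per-block solution:
  B0:   IN={a, d}   OUT={a, d, f}
  B1:   IN={a, d, f}   OUT={a, d, e, f}
  B2:   IN={a, d, e, f}   OUT={a, e, f}
  B3:   IN={a, e, f}   OUT={a, b, e, f}
  B4:   IN={a, b, f}   OUT={a, b, e, f}
  B5:   IN={a, b, e, f}   OUT={a, b, e, f}
  B6:   IN={a, e, f}   OUT={a, b, e, f}
  B7:   IN={e, f}   OUT={e}
  B8:   IN={e}   OUT={e}
  B9:   IN={e}   OUT={}

Merge at B8: OUT[B8] = IN[B9] = {e}
Applying B8's transfer function to that OUT value gives IN[B8] (row B8 above).

Answer: {e}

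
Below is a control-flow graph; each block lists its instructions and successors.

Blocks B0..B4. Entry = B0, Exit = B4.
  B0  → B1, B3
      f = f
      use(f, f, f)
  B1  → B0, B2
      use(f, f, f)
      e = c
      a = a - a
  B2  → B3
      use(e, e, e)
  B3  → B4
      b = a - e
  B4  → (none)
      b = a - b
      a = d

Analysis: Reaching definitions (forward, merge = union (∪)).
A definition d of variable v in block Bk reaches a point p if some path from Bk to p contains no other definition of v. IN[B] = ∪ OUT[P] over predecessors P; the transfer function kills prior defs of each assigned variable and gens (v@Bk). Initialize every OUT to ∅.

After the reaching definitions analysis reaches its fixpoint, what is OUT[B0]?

Answer: {a@B1, e@B1, f@B0}

Derivation:
Per-block solution:
  B0:  IN={a@B1, e@B1, f@B0}  OUT={a@B1, e@B1, f@B0}
  B1:  IN={a@B1, e@B1, f@B0}  OUT={a@B1, e@B1, f@B0}
  B2:  IN={a@B1, e@B1, f@B0}  OUT={a@B1, e@B1, f@B0}
  B3:  IN={a@B1, e@B1, f@B0}  OUT={a@B1, b@B3, e@B1, f@B0}
  B4:  IN={a@B1, b@B3, e@B1, f@B0}  OUT={a@B4, b@B4, e@B1, f@B0}

Merge at B0 (entry node, so the boundary value {} is joined with the incoming edge(s)): IN[B0] = {} ⊔ OUT[B1] = {a@B1, e@B1, f@B0}
Applying B0's transfer function to that IN value gives OUT[B0] (row B0 above).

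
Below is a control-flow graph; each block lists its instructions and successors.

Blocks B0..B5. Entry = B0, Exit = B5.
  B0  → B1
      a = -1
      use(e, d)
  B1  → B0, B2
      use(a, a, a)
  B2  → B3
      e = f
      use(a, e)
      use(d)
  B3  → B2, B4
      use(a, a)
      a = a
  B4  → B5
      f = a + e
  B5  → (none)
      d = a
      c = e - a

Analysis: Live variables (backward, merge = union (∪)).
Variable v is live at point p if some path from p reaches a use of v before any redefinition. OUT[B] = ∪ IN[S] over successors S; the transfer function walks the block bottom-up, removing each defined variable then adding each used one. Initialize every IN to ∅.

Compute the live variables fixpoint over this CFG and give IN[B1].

Answer: {a, d, e, f}

Trace:
Converged values:
  B0: | IN={d, e, f} | OUT={a, d, e, f}
  B1: | IN={a, d, e, f} | OUT={a, d, e, f}
  B2: | IN={a, d, f} | OUT={a, d, e, f}
  B3: | IN={a, d, e, f} | OUT={a, d, e, f}
  B4: | IN={a, e} | OUT={a, e}
  B5: | IN={a, e} | OUT={}

Merge at B1: OUT[B1] = IN[B0] ⊔ IN[B2] = {a, d, e, f}
Applying B1's transfer function to that OUT value gives IN[B1] (row B1 above).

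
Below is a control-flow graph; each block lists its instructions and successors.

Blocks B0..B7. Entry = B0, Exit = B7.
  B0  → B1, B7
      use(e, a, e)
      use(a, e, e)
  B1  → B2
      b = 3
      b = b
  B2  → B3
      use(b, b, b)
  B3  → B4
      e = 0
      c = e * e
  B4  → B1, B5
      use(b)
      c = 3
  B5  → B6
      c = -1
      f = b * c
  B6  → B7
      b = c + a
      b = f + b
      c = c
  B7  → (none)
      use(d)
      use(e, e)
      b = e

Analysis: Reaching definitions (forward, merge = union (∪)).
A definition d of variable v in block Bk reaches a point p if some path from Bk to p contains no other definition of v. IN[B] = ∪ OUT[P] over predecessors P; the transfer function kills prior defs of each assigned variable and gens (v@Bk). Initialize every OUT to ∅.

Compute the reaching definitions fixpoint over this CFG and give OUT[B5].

Per-block solution:
  B0:   IN={}   OUT={}
  B1:   IN={b@B1, c@B4, e@B3}   OUT={b@B1, c@B4, e@B3}
  B2:   IN={b@B1, c@B4, e@B3}   OUT={b@B1, c@B4, e@B3}
  B3:   IN={b@B1, c@B4, e@B3}   OUT={b@B1, c@B3, e@B3}
  B4:   IN={b@B1, c@B3, e@B3}   OUT={b@B1, c@B4, e@B3}
  B5:   IN={b@B1, c@B4, e@B3}   OUT={b@B1, c@B5, e@B3, f@B5}
  B6:   IN={b@B1, c@B5, e@B3, f@B5}   OUT={b@B6, c@B6, e@B3, f@B5}
  B7:   IN={b@B6, c@B6, e@B3, f@B5}   OUT={b@B7, c@B6, e@B3, f@B5}

Merge at B5: IN[B5] = OUT[B4] = {b@B1, c@B4, e@B3}
Applying B5's transfer function to that IN value gives OUT[B5] (row B5 above).

Answer: {b@B1, c@B5, e@B3, f@B5}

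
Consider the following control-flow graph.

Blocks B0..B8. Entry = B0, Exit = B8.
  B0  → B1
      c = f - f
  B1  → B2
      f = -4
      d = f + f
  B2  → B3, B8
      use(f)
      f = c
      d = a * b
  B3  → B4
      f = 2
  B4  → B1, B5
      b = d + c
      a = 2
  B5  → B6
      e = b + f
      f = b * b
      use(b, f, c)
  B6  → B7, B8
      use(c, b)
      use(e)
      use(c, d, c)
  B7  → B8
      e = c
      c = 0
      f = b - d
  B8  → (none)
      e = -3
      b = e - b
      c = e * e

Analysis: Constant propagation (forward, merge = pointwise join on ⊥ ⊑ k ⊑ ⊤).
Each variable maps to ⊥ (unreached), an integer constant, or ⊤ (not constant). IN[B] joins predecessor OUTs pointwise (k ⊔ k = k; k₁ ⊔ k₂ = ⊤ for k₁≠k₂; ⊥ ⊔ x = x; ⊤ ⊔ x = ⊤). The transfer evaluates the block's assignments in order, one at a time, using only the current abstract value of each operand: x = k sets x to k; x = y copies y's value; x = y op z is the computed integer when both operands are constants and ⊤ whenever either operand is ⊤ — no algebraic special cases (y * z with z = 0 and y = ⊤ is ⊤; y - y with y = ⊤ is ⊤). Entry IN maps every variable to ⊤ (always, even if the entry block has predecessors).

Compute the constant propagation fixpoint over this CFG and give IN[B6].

Fixpoint table:
  B0:  IN=(all ⊤)  OUT=(all ⊤)
  B1:  IN=(all ⊤)  OUT={d:-8, f:-4; rest ⊤}
  B2:  IN={d:-8, f:-4; rest ⊤}  OUT=(all ⊤)
  B3:  IN=(all ⊤)  OUT={f:2; rest ⊤}
  B4:  IN={f:2; rest ⊤}  OUT={a:2, f:2; rest ⊤}
  B5:  IN={a:2, f:2; rest ⊤}  OUT={a:2; rest ⊤}
  B6:  IN={a:2; rest ⊤}  OUT={a:2; rest ⊤}
  B7:  IN={a:2; rest ⊤}  OUT={a:2, c:0; rest ⊤}
  B8:  IN=(all ⊤)  OUT={c:9, e:-3; rest ⊤}

Merge at B6: IN[B6] = OUT[B5] = {a: 2, b: ⊤, c: ⊤, d: ⊤, e: ⊤, f: ⊤}

Answer: {a: 2, b: ⊤, c: ⊤, d: ⊤, e: ⊤, f: ⊤}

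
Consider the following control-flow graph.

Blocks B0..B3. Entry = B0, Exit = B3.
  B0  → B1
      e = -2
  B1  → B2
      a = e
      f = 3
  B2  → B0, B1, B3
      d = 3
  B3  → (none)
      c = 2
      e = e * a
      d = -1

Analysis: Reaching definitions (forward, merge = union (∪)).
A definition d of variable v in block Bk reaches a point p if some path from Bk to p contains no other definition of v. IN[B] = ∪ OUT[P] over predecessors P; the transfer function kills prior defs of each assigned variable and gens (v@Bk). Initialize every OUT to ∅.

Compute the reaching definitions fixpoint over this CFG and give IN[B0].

Converged values:
  B0:   IN={a@B1, d@B2, e@B0, f@B1}   OUT={a@B1, d@B2, e@B0, f@B1}
  B1:   IN={a@B1, d@B2, e@B0, f@B1}   OUT={a@B1, d@B2, e@B0, f@B1}
  B2:   IN={a@B1, d@B2, e@B0, f@B1}   OUT={a@B1, d@B2, e@B0, f@B1}
  B3:   IN={a@B1, d@B2, e@B0, f@B1}   OUT={a@B1, c@B3, d@B3, e@B3, f@B1}

Merge at B0 (entry node, so the boundary value {} is joined with the incoming edge(s)): IN[B0] = {} ⊔ OUT[B2] = {a@B1, d@B2, e@B0, f@B1}

Answer: {a@B1, d@B2, e@B0, f@B1}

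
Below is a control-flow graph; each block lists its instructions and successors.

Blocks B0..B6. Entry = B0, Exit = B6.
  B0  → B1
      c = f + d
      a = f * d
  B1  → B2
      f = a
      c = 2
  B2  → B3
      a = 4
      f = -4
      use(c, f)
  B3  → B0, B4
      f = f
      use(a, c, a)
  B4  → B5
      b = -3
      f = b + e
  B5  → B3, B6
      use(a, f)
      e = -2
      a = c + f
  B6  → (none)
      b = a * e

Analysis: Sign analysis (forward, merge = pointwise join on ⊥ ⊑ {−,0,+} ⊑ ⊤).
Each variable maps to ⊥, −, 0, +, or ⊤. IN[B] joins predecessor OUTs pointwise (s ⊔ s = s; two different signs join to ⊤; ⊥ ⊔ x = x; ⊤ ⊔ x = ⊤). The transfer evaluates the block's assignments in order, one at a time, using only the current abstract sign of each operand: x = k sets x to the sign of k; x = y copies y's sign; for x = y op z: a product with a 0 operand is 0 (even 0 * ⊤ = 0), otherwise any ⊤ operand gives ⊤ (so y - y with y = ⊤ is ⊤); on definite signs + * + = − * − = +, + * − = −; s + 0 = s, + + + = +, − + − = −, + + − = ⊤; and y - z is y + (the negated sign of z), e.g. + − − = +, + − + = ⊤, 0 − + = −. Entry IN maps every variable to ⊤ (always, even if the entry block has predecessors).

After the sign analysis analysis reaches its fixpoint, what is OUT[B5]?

Per-block solution:
  B0: | IN=(all ⊤) | OUT=(all ⊤)
  B1: | IN=(all ⊤) | OUT={c:+; rest ⊤}
  B2: | IN={c:+; rest ⊤} | OUT={a:+, c:+, f:-; rest ⊤}
  B3: | IN={c:+; rest ⊤} | OUT={c:+; rest ⊤}
  B4: | IN={c:+; rest ⊤} | OUT={b:-, c:+; rest ⊤}
  B5: | IN={b:-, c:+; rest ⊤} | OUT={b:-, c:+, e:-; rest ⊤}
  B6: | IN={b:-, c:+, e:-; rest ⊤} | OUT={c:+, e:-; rest ⊤}

Merge at B5: IN[B5] = OUT[B4] = {a: ⊤, b: -, c: +, d: ⊤, e: ⊤, f: ⊤}
Applying B5's transfer function to that IN value gives OUT[B5] (row B5 above).

Answer: {a: ⊤, b: -, c: +, d: ⊤, e: -, f: ⊤}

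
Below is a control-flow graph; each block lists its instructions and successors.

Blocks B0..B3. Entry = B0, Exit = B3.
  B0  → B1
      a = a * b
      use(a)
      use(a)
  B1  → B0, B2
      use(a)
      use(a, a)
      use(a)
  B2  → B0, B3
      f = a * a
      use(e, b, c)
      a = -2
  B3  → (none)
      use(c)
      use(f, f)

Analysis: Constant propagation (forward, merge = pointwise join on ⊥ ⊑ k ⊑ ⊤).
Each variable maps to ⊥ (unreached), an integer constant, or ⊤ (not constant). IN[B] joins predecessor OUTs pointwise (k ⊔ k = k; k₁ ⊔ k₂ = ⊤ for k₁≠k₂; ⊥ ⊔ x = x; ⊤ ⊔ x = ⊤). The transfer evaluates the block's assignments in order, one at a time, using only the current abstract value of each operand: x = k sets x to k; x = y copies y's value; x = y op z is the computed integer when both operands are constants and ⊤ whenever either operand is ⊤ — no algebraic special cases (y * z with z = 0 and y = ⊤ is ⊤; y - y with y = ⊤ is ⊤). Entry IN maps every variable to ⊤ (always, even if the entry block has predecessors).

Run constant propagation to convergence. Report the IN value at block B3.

Fixpoint table:
  B0:   IN=(all ⊤)   OUT=(all ⊤)
  B1:   IN=(all ⊤)   OUT=(all ⊤)
  B2:   IN=(all ⊤)   OUT={a:-2; rest ⊤}
  B3:   IN={a:-2; rest ⊤}   OUT={a:-2; rest ⊤}

Merge at B3: IN[B3] = OUT[B2] = {a: -2, b: ⊤, c: ⊤, d: ⊤, e: ⊤, f: ⊤}

Answer: {a: -2, b: ⊤, c: ⊤, d: ⊤, e: ⊤, f: ⊤}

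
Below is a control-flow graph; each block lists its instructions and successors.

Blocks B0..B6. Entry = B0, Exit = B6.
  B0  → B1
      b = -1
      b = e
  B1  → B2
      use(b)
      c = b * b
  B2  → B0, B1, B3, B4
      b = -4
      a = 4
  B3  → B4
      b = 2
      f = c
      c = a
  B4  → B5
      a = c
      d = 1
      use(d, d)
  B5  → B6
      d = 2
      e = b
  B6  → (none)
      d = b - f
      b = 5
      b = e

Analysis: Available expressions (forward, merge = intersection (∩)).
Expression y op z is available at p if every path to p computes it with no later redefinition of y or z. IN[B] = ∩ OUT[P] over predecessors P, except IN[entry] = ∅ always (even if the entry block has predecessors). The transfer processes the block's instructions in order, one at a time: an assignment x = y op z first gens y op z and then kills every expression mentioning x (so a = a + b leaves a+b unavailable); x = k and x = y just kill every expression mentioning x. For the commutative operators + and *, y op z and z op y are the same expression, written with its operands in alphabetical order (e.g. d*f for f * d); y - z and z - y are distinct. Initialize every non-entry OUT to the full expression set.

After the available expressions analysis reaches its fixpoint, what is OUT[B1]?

Per-block solution:
  B0:  IN={}  OUT={}
  B1:  IN={}  OUT={b*b}
  B2:  IN={b*b}  OUT={}
  B3:  IN={}  OUT={}
  B4:  IN={}  OUT={}
  B5:  IN={}  OUT={}
  B6:  IN={}  OUT={}

Merge at B1: IN[B1] = OUT[B0] ∩ OUT[B2] = {}
Applying B1's transfer function to that IN value gives OUT[B1] (row B1 above).

Answer: {b*b}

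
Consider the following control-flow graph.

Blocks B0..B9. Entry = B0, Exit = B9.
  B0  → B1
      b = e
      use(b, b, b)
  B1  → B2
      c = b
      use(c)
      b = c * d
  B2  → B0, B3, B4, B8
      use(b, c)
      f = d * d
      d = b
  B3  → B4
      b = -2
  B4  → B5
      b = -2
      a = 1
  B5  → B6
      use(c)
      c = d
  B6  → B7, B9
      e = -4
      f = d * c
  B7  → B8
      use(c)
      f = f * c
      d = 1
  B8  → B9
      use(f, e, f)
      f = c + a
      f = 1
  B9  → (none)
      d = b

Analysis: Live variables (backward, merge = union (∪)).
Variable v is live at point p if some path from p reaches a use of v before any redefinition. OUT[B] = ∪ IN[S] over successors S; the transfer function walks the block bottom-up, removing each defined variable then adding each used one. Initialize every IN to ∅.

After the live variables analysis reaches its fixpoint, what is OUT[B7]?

Answer: {a, b, c, e, f}

Working:
Converged values:
  B0:  IN={a, d, e}  OUT={a, b, d, e}
  B1:  IN={a, b, d, e}  OUT={a, b, c, d, e}
  B2:  IN={a, b, c, d, e}  OUT={a, b, c, d, e, f}
  B3:  IN={c, d}  OUT={c, d}
  B4:  IN={c, d}  OUT={a, b, c, d}
  B5:  IN={a, b, c, d}  OUT={a, b, c, d}
  B6:  IN={a, b, c, d}  OUT={a, b, c, e, f}
  B7:  IN={a, b, c, e, f}  OUT={a, b, c, e, f}
  B8:  IN={a, b, c, e, f}  OUT={b}
  B9:  IN={b}  OUT={}

Merge at B7: OUT[B7] = IN[B8] = {a, b, c, e, f}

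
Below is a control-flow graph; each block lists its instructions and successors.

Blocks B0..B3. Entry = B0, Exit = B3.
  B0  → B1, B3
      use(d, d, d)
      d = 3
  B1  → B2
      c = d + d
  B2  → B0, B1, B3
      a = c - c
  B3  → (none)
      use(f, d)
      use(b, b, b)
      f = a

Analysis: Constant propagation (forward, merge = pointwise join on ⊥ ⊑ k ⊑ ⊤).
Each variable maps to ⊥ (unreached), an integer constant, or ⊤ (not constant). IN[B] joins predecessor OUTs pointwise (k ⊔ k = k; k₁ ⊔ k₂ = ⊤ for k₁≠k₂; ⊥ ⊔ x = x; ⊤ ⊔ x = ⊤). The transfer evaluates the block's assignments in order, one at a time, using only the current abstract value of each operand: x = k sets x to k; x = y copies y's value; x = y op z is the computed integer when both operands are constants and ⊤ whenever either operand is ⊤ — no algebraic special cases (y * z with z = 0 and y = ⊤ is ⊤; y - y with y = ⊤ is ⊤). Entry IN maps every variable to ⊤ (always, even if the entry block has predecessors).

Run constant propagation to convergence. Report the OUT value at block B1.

Per-block solution:
  B0:  IN=(all ⊤)  OUT={d:3; rest ⊤}
  B1:  IN={d:3; rest ⊤}  OUT={c:6, d:3; rest ⊤}
  B2:  IN={c:6, d:3; rest ⊤}  OUT={a:0, c:6, d:3; rest ⊤}
  B3:  IN={d:3; rest ⊤}  OUT={d:3; rest ⊤}

Merge at B1: IN[B1] = OUT[B0] ⊔ OUT[B2] = {a: ⊤, b: ⊤, c: ⊤, d: 3, e: ⊤, f: ⊤}
Applying B1's transfer function to that IN value gives OUT[B1] (row B1 above).

Answer: {a: ⊤, b: ⊤, c: 6, d: 3, e: ⊤, f: ⊤}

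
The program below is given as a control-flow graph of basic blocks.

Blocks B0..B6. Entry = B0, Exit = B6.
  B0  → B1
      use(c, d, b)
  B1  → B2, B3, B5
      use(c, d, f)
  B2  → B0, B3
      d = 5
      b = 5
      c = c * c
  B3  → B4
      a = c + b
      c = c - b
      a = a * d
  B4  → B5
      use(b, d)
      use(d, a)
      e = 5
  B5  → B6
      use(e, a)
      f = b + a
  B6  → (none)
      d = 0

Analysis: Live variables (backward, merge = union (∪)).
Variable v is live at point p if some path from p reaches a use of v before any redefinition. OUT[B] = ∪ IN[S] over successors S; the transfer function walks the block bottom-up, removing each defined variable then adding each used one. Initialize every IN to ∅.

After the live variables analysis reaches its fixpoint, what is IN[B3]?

Converged values:
  B0:   IN={a, b, c, d, e, f}   OUT={a, b, c, d, e, f}
  B1:   IN={a, b, c, d, e, f}   OUT={a, b, c, d, e, f}
  B2:   IN={a, c, e, f}   OUT={a, b, c, d, e, f}
  B3:   IN={b, c, d}   OUT={a, b, d}
  B4:   IN={a, b, d}   OUT={a, b, e}
  B5:   IN={a, b, e}   OUT={}
  B6:   IN={}   OUT={}

Merge at B3: OUT[B3] = IN[B4] = {a, b, d}
Applying B3's transfer function to that OUT value gives IN[B3] (row B3 above).

Answer: {b, c, d}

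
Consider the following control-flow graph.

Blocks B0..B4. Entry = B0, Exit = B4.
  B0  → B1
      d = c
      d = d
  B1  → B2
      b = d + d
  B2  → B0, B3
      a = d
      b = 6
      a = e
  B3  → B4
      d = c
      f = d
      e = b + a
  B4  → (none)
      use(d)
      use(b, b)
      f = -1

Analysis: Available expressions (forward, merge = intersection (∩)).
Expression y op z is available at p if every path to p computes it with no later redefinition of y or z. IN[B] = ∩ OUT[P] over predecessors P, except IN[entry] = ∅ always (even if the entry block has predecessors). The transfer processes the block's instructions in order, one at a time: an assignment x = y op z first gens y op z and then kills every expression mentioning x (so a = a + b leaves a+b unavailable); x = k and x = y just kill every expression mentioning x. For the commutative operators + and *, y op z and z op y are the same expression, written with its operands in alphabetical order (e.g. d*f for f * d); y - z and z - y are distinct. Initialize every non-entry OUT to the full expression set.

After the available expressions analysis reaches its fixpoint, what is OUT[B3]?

Answer: {a+b}

Trace:
Converged values:
  B0:   IN={}   OUT={}
  B1:   IN={}   OUT={d+d}
  B2:   IN={d+d}   OUT={d+d}
  B3:   IN={d+d}   OUT={a+b}
  B4:   IN={a+b}   OUT={a+b}

Merge at B3: IN[B3] = OUT[B2] = {d+d}
Applying B3's transfer function to that IN value gives OUT[B3] (row B3 above).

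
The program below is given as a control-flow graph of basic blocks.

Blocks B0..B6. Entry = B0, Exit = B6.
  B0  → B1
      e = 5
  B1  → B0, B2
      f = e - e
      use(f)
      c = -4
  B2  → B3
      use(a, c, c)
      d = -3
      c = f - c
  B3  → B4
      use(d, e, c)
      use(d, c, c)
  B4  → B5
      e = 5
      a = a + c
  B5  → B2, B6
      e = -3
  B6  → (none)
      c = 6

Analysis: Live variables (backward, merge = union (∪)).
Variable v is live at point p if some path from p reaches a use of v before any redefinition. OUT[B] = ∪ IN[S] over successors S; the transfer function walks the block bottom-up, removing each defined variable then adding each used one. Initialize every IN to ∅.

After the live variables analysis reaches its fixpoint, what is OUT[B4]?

Per-block solution:
  B0:   IN={a}   OUT={a, e}
  B1:   IN={a, e}   OUT={a, c, e, f}
  B2:   IN={a, c, e, f}   OUT={a, c, d, e, f}
  B3:   IN={a, c, d, e, f}   OUT={a, c, f}
  B4:   IN={a, c, f}   OUT={a, c, f}
  B5:   IN={a, c, f}   OUT={a, c, e, f}
  B6:   IN={}   OUT={}

Merge at B4: OUT[B4] = IN[B5] = {a, c, f}

Answer: {a, c, f}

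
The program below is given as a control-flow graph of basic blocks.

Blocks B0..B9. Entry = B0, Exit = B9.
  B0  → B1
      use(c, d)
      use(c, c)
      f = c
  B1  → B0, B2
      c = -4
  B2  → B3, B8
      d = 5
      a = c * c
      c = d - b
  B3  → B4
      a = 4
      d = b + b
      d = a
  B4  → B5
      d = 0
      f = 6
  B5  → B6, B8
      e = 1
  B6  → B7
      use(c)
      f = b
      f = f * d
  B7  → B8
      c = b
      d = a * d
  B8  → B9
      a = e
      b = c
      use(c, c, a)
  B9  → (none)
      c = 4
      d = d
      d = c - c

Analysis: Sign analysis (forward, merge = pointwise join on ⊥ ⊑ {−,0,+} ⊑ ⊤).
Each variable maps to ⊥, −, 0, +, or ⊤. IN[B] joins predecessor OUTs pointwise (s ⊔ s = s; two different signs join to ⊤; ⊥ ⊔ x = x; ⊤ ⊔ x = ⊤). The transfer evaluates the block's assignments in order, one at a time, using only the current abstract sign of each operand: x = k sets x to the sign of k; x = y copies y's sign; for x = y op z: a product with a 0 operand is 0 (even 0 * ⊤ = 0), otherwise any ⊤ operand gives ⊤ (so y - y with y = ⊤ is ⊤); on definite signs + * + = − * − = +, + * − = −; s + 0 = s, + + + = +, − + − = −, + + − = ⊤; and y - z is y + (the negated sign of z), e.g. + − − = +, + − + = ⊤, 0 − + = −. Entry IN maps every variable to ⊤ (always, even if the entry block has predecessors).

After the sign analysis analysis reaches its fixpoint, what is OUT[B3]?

Answer: {a: +, b: ⊤, c: ⊤, d: +, e: ⊤, f: ⊤}

Trace:
Per-block solution:
  B0:  IN=(all ⊤)  OUT=(all ⊤)
  B1:  IN=(all ⊤)  OUT={c:-; rest ⊤}
  B2:  IN={c:-; rest ⊤}  OUT={a:+, d:+; rest ⊤}
  B3:  IN={a:+, d:+; rest ⊤}  OUT={a:+, d:+; rest ⊤}
  B4:  IN={a:+, d:+; rest ⊤}  OUT={a:+, d:0, f:+; rest ⊤}
  B5:  IN={a:+, d:0, f:+; rest ⊤}  OUT={a:+, d:0, e:+, f:+; rest ⊤}
  B6:  IN={a:+, d:0, e:+, f:+; rest ⊤}  OUT={a:+, d:0, e:+, f:0; rest ⊤}
  B7:  IN={a:+, d:0, e:+, f:0; rest ⊤}  OUT={a:+, d:0, e:+, f:0; rest ⊤}
  B8:  IN={a:+; rest ⊤}  OUT=(all ⊤)
  B9:  IN=(all ⊤)  OUT={c:+; rest ⊤}

Merge at B3: IN[B3] = OUT[B2] = {a: +, b: ⊤, c: ⊤, d: +, e: ⊤, f: ⊤}
Applying B3's transfer function to that IN value gives OUT[B3] (row B3 above).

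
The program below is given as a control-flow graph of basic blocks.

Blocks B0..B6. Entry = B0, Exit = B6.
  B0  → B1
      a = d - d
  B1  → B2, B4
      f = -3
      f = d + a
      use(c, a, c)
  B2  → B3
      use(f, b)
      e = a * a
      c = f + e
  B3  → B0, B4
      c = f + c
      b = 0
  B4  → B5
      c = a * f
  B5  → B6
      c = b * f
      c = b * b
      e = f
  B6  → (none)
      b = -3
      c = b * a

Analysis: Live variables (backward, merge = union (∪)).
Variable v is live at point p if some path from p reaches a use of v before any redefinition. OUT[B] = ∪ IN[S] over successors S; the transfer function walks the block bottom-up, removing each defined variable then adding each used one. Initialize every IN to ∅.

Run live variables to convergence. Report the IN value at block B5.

Answer: {a, b, f}

Trace:
Fixpoint table:
  B0: | IN={b, c, d} | OUT={a, b, c, d}
  B1: | IN={a, b, c, d} | OUT={a, b, d, f}
  B2: | IN={a, b, d, f} | OUT={a, c, d, f}
  B3: | IN={a, c, d, f} | OUT={a, b, c, d, f}
  B4: | IN={a, b, f} | OUT={a, b, f}
  B5: | IN={a, b, f} | OUT={a}
  B6: | IN={a} | OUT={}

Merge at B5: OUT[B5] = IN[B6] = {a}
Applying B5's transfer function to that OUT value gives IN[B5] (row B5 above).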